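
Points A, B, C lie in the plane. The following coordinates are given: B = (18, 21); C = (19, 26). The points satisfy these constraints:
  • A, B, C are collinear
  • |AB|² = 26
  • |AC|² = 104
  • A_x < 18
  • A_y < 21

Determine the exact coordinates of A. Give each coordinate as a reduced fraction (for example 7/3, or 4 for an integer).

1. A_x = 17  [[A, B, C are collinear ⇒ -5x+1y+69=0] ∩ [|A−(18, 21)|²=26]]
2. A_y = 16  [[A, B, C are collinear ⇒ -5x+1y+69=0] ∩ [|A−(18, 21)|²=26]]
   so A = (17, 16)

A = (17, 16)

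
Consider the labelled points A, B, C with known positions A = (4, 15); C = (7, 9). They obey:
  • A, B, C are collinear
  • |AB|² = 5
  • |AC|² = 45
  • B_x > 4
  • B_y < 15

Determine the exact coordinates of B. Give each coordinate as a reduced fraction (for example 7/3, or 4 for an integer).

1. B_x = 5  [[A, B, C are collinear ⇒ -6x-3y+69=0] ∩ [|B−(4, 15)|²=5]]
2. B_y = 13  [[A, B, C are collinear ⇒ -6x-3y+69=0] ∩ [|B−(4, 15)|²=5]]
   so B = (5, 13)

B = (5, 13)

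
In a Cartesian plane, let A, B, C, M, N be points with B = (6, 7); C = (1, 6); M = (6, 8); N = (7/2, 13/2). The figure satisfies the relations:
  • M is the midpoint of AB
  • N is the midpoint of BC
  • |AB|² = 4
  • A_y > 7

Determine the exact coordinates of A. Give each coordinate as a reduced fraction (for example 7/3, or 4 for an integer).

A = (6, 9)

1. A_x = 6  [A = 2·M−B = 2·(6, 8)−(6, 7)]
2. A_y = 9  [A = 2·M−B = 2·(6, 8)−(6, 7)]
   so A = (6, 9)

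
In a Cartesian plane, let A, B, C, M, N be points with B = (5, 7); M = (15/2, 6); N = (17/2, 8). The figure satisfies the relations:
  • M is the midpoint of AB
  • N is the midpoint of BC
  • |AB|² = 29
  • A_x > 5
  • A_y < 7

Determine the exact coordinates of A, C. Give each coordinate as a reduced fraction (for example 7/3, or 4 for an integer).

A = (10, 5)
C = (12, 9)

1. A_x = 10  [A = 2·M−B = 2·(15/2, 6)−(5, 7)]
2. A_y = 5  [A = 2·M−B = 2·(15/2, 6)−(5, 7)]
   so A = (10, 5)
3. C_x = 12  [C = 2·N−B = 2·(17/2, 8)−(5, 7)]
4. C_y = 9  [C = 2·N−B = 2·(17/2, 8)−(5, 7)]
   so C = (12, 9)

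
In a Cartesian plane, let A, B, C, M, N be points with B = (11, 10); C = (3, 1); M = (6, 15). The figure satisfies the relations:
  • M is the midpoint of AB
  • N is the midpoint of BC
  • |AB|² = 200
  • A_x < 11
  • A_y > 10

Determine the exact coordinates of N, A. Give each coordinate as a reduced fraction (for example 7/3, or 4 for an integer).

N = (7, 11/2)
A = (1, 20)

1. A_x = 1  [A = 2·M−B = 2·(6, 15)−(11, 10)]
2. A_y = 20  [A = 2·M−B = 2·(6, 15)−(11, 10)]
   so A = (1, 20)
3. N_x = 7  [2·N = B+C = (11, 10)+(3, 1)]
4. N_y = 11/2  [2·N = B+C = (11, 10)+(3, 1)]
   so N = (7, 11/2)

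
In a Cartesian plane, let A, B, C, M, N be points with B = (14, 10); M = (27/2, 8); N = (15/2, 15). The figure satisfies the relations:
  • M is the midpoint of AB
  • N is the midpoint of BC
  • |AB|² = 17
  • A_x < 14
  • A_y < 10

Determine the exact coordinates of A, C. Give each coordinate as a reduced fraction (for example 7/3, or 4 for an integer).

A = (13, 6)
C = (1, 20)

1. A_x = 13  [A = 2·M−B = 2·(27/2, 8)−(14, 10)]
2. A_y = 6  [A = 2·M−B = 2·(27/2, 8)−(14, 10)]
   so A = (13, 6)
3. C_x = 1  [C = 2·N−B = 2·(15/2, 15)−(14, 10)]
4. C_y = 20  [C = 2·N−B = 2·(15/2, 15)−(14, 10)]
   so C = (1, 20)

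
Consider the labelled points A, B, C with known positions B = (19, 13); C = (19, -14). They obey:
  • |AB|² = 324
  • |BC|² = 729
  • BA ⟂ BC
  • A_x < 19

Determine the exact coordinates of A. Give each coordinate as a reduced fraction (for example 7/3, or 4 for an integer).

1. A_x = 1  [[BA ⟂ BC ⇒ -27y+351=0] ∩ [|A−(19, 13)|²=324]]
2. A_y = 13  [[BA ⟂ BC ⇒ -27y+351=0] ∩ [|A−(19, 13)|²=324]]
   so A = (1, 13)

A = (1, 13)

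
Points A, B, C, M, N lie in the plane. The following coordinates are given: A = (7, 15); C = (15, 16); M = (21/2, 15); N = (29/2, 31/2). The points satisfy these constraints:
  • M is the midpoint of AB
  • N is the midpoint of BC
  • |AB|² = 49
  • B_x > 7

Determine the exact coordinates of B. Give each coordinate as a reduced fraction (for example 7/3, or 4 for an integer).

B = (14, 15)

1. B_x = 14  [B = 2·M−A = 2·(21/2, 15)−(7, 15)]
2. B_y = 15  [B = 2·M−A = 2·(21/2, 15)−(7, 15)]
   so B = (14, 15)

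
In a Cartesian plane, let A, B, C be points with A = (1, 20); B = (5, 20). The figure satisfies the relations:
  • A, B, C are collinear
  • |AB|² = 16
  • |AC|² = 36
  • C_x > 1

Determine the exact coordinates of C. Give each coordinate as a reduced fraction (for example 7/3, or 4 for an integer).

1. C_x = 7  [[A, B, C are collinear ⇒ 4y-80=0] ∩ [|C−(1, 20)|²=36]]
2. C_y = 20  [[A, B, C are collinear ⇒ 4y-80=0] ∩ [|C−(1, 20)|²=36]]
   so C = (7, 20)

C = (7, 20)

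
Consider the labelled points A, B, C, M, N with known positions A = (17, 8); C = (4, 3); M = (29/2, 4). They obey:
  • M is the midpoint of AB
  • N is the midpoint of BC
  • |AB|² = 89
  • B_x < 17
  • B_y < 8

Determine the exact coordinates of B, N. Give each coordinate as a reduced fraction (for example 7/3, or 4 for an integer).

1. B_x = 12  [B = 2·M−A = 2·(29/2, 4)−(17, 8)]
2. B_y = 0  [B = 2·M−A = 2·(29/2, 4)−(17, 8)]
   so B = (12, 0)
3. N_x = 8  [2·N = B+C = (12, 0)+(4, 3)]
4. N_y = 3/2  [2·N = B+C = (12, 0)+(4, 3)]
   so N = (8, 3/2)

B = (12, 0)
N = (8, 3/2)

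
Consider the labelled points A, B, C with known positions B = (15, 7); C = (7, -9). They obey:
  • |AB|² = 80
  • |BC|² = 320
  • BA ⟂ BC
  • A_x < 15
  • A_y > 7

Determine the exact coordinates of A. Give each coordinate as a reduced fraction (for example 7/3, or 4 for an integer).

A = (7, 11)

1. A_x = 7  [[BA ⟂ BC ⇒ -8x-16y+232=0] ∩ [|A−(15, 7)|²=80]]
2. A_y = 11  [[BA ⟂ BC ⇒ -8x-16y+232=0] ∩ [|A−(15, 7)|²=80]]
   so A = (7, 11)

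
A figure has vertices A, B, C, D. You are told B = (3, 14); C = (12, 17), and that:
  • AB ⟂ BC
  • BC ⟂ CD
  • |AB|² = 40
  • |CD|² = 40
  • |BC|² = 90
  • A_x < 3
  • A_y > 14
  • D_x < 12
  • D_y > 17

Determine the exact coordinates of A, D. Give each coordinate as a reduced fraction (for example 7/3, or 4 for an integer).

A = (1, 20)
D = (10, 23)

1. A_x = 1  [[AB ⟂ BC ⇒ -9x-3y+69=0] ∩ [|A−(3, 14)|²=40]]
2. A_y = 20  [[AB ⟂ BC ⇒ -9x-3y+69=0] ∩ [|A−(3, 14)|²=40]]
   so A = (1, 20)
3. D_x = 10  [[BC ⟂ CD ⇒ 9x+3y-159=0] ∩ [|D−(12, 17)|²=40]]
4. D_y = 23  [[BC ⟂ CD ⇒ 9x+3y-159=0] ∩ [|D−(12, 17)|²=40]]
   so D = (10, 23)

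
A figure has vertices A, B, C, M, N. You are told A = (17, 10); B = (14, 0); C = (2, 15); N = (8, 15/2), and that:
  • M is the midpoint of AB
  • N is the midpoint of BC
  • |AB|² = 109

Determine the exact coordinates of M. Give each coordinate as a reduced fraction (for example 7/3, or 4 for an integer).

M = (31/2, 5)

1. M_x = 31/2  [2·M = A+B = (17, 10)+(14, 0)]
2. M_y = 5  [2·M = A+B = (17, 10)+(14, 0)]
   so M = (31/2, 5)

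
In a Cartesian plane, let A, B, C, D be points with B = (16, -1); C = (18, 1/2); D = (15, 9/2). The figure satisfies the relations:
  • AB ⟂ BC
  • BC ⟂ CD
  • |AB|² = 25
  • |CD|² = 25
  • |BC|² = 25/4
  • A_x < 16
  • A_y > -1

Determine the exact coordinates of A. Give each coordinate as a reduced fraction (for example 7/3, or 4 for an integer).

A = (13, 3)

1. A_x = 13  [[AB ⟂ BC ⇒ -2x-3/2y+61/2=0] ∩ [|A−(16, -1)|²=25]]
2. A_y = 3  [[AB ⟂ BC ⇒ -2x-3/2y+61/2=0] ∩ [|A−(16, -1)|²=25]]
   so A = (13, 3)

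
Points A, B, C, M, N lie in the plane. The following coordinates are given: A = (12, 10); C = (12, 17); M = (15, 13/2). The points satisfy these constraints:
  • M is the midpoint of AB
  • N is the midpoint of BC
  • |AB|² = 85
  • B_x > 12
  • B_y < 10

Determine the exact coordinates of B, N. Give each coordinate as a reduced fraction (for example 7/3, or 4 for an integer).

B = (18, 3)
N = (15, 10)

1. B_x = 18  [B = 2·M−A = 2·(15, 13/2)−(12, 10)]
2. B_y = 3  [B = 2·M−A = 2·(15, 13/2)−(12, 10)]
   so B = (18, 3)
3. N_x = 15  [2·N = B+C = (18, 3)+(12, 17)]
4. N_y = 10  [2·N = B+C = (18, 3)+(12, 17)]
   so N = (15, 10)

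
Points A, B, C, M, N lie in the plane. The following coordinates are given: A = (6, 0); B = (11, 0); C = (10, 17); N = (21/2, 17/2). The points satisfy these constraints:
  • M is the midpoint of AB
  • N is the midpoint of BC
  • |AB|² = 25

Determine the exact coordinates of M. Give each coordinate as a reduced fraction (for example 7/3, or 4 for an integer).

1. M_x = 17/2  [2·M = A+B = (6, 0)+(11, 0)]
2. M_y = 0  [2·M = A+B = (6, 0)+(11, 0)]
   so M = (17/2, 0)

M = (17/2, 0)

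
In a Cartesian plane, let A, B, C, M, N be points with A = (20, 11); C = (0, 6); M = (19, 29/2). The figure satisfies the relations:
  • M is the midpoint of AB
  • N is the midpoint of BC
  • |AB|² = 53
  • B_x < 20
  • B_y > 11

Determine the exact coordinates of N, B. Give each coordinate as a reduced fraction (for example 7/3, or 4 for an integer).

1. B_x = 18  [B = 2·M−A = 2·(19, 29/2)−(20, 11)]
2. B_y = 18  [B = 2·M−A = 2·(19, 29/2)−(20, 11)]
   so B = (18, 18)
3. N_x = 9  [2·N = B+C = (18, 18)+(0, 6)]
4. N_y = 12  [2·N = B+C = (18, 18)+(0, 6)]
   so N = (9, 12)

N = (9, 12)
B = (18, 18)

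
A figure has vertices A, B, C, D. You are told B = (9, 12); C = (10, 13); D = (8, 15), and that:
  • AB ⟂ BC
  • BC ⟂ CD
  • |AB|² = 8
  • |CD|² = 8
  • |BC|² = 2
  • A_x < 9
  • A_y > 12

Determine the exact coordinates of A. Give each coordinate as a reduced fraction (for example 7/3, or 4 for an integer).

1. A_x = 7  [[AB ⟂ BC ⇒ -1x-1y+21=0] ∩ [|A−(9, 12)|²=8]]
2. A_y = 14  [[AB ⟂ BC ⇒ -1x-1y+21=0] ∩ [|A−(9, 12)|²=8]]
   so A = (7, 14)

A = (7, 14)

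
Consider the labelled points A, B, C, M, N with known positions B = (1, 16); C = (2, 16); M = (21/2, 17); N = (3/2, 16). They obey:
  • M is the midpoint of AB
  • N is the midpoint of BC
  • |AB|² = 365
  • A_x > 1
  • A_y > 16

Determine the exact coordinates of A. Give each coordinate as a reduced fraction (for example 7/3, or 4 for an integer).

1. A_x = 20  [A = 2·M−B = 2·(21/2, 17)−(1, 16)]
2. A_y = 18  [A = 2·M−B = 2·(21/2, 17)−(1, 16)]
   so A = (20, 18)

A = (20, 18)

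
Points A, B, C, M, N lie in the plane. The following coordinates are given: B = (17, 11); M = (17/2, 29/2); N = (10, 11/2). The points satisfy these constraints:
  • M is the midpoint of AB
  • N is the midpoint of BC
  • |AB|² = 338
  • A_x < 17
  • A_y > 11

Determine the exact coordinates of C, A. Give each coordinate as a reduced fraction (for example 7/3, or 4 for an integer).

C = (3, 0)
A = (0, 18)

1. A_x = 0  [A = 2·M−B = 2·(17/2, 29/2)−(17, 11)]
2. A_y = 18  [A = 2·M−B = 2·(17/2, 29/2)−(17, 11)]
   so A = (0, 18)
3. C_x = 3  [C = 2·N−B = 2·(10, 11/2)−(17, 11)]
4. C_y = 0  [C = 2·N−B = 2·(10, 11/2)−(17, 11)]
   so C = (3, 0)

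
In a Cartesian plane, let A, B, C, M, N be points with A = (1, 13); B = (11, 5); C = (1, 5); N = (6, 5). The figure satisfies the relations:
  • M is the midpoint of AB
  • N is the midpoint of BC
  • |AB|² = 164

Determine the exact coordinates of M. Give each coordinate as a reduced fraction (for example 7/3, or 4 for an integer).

1. M_x = 6  [2·M = A+B = (1, 13)+(11, 5)]
2. M_y = 9  [2·M = A+B = (1, 13)+(11, 5)]
   so M = (6, 9)

M = (6, 9)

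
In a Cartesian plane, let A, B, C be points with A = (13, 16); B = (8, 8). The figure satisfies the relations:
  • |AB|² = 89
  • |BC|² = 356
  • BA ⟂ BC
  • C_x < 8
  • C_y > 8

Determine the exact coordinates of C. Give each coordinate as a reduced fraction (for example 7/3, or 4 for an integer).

1. C_x = -8  [[BA ⟂ BC ⇒ 5x+8y-104=0] ∩ [|C−(8, 8)|²=356]]
2. C_y = 18  [[BA ⟂ BC ⇒ 5x+8y-104=0] ∩ [|C−(8, 8)|²=356]]
   so C = (-8, 18)

C = (-8, 18)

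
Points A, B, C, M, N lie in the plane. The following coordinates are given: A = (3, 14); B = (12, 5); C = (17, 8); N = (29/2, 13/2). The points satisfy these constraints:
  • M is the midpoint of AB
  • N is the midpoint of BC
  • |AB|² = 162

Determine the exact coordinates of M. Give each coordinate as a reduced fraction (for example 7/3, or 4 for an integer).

1. M_x = 15/2  [2·M = A+B = (3, 14)+(12, 5)]
2. M_y = 19/2  [2·M = A+B = (3, 14)+(12, 5)]
   so M = (15/2, 19/2)

M = (15/2, 19/2)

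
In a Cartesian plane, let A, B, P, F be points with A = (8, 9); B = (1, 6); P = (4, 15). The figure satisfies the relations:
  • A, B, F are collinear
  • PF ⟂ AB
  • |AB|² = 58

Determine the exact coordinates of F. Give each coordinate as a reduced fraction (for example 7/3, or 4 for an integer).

F = (197/29, 246/29)

1. F_x = 197/29  [[A, B, F are collinear ⇒ 3x-7y+39=0] ∩ [PF ⟂ AB ⇒ -7x-3y+73=0]]
2. F_y = 246/29  [[A, B, F are collinear ⇒ 3x-7y+39=0] ∩ [PF ⟂ AB ⇒ -7x-3y+73=0]]
   so F = (197/29, 246/29)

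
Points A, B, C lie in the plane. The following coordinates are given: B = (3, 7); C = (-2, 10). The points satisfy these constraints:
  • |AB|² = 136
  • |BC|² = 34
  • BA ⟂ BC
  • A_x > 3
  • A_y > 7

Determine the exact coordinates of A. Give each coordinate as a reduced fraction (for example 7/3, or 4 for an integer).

A = (9, 17)

1. A_x = 9  [[BA ⟂ BC ⇒ -5x+3y-6=0] ∩ [|A−(3, 7)|²=136]]
2. A_y = 17  [[BA ⟂ BC ⇒ -5x+3y-6=0] ∩ [|A−(3, 7)|²=136]]
   so A = (9, 17)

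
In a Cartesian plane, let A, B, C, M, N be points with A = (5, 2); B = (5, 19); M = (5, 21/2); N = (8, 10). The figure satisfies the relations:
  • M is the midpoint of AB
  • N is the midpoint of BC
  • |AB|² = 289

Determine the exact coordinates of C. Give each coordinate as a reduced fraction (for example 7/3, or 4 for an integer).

C = (11, 1)

1. C_x = 11  [C = 2·N−B = 2·(8, 10)−(5, 19)]
2. C_y = 1  [C = 2·N−B = 2·(8, 10)−(5, 19)]
   so C = (11, 1)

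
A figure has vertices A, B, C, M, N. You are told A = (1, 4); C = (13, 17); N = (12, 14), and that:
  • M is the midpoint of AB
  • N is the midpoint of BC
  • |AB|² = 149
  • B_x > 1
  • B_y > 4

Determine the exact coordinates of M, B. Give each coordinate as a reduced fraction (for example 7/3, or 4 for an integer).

1. B_x = 11  [B = 2·N−C = 2·(12, 14)−(13, 17)]
2. B_y = 11  [B = 2·N−C = 2·(12, 14)−(13, 17)]
   so B = (11, 11)
3. M_x = 6  [2·M = A+B = (1, 4)+(11, 11)]
4. M_y = 15/2  [2·M = A+B = (1, 4)+(11, 11)]
   so M = (6, 15/2)

M = (6, 15/2)
B = (11, 11)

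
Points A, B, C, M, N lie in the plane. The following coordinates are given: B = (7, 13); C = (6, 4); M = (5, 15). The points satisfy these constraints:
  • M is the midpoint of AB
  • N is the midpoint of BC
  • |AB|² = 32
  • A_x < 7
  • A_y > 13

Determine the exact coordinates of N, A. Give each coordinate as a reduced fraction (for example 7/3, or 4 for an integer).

N = (13/2, 17/2)
A = (3, 17)

1. A_x = 3  [A = 2·M−B = 2·(5, 15)−(7, 13)]
2. A_y = 17  [A = 2·M−B = 2·(5, 15)−(7, 13)]
   so A = (3, 17)
3. N_x = 13/2  [2·N = B+C = (7, 13)+(6, 4)]
4. N_y = 17/2  [2·N = B+C = (7, 13)+(6, 4)]
   so N = (13/2, 17/2)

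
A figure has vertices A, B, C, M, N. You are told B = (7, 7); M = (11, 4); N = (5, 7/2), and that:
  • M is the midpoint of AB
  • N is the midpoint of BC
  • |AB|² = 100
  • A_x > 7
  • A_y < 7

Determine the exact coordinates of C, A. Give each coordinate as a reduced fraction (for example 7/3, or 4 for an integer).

1. A_x = 15  [A = 2·M−B = 2·(11, 4)−(7, 7)]
2. A_y = 1  [A = 2·M−B = 2·(11, 4)−(7, 7)]
   so A = (15, 1)
3. C_x = 3  [C = 2·N−B = 2·(5, 7/2)−(7, 7)]
4. C_y = 0  [C = 2·N−B = 2·(5, 7/2)−(7, 7)]
   so C = (3, 0)

C = (3, 0)
A = (15, 1)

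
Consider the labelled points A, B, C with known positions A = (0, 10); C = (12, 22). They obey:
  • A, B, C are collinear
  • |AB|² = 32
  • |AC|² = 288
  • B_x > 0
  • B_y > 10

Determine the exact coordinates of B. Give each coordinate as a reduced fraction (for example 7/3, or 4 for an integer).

1. B_x = 4  [[A, B, C are collinear ⇒ 12x-12y+120=0] ∩ [|B−(0, 10)|²=32]]
2. B_y = 14  [[A, B, C are collinear ⇒ 12x-12y+120=0] ∩ [|B−(0, 10)|²=32]]
   so B = (4, 14)

B = (4, 14)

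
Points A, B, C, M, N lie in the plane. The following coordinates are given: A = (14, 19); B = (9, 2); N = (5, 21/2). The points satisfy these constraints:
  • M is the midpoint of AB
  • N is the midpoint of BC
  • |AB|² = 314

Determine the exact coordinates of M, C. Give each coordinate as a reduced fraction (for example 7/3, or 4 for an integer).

M = (23/2, 21/2)
C = (1, 19)

1. M_x = 23/2  [2·M = A+B = (14, 19)+(9, 2)]
2. M_y = 21/2  [2·M = A+B = (14, 19)+(9, 2)]
   so M = (23/2, 21/2)
3. C_x = 1  [C = 2·N−B = 2·(5, 21/2)−(9, 2)]
4. C_y = 19  [C = 2·N−B = 2·(5, 21/2)−(9, 2)]
   so C = (1, 19)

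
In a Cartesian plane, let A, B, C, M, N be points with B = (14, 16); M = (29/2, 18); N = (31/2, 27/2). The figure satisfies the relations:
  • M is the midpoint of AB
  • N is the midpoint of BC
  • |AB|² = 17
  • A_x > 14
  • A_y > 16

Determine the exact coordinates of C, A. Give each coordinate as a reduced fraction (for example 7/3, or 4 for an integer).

C = (17, 11)
A = (15, 20)

1. A_x = 15  [A = 2·M−B = 2·(29/2, 18)−(14, 16)]
2. A_y = 20  [A = 2·M−B = 2·(29/2, 18)−(14, 16)]
   so A = (15, 20)
3. C_x = 17  [C = 2·N−B = 2·(31/2, 27/2)−(14, 16)]
4. C_y = 11  [C = 2·N−B = 2·(31/2, 27/2)−(14, 16)]
   so C = (17, 11)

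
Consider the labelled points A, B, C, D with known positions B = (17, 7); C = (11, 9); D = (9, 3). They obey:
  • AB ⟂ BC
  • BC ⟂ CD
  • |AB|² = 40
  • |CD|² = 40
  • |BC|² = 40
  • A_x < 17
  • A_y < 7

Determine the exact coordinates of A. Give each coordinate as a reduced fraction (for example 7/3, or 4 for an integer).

1. A_x = 15  [[AB ⟂ BC ⇒ 6x-2y-88=0] ∩ [|A−(17, 7)|²=40]]
2. A_y = 1  [[AB ⟂ BC ⇒ 6x-2y-88=0] ∩ [|A−(17, 7)|²=40]]
   so A = (15, 1)

A = (15, 1)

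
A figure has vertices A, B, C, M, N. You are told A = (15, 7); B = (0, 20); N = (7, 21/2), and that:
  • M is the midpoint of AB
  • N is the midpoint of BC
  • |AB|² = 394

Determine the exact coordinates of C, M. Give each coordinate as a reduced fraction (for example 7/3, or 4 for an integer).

C = (14, 1)
M = (15/2, 27/2)

1. M_x = 15/2  [2·M = A+B = (15, 7)+(0, 20)]
2. M_y = 27/2  [2·M = A+B = (15, 7)+(0, 20)]
   so M = (15/2, 27/2)
3. C_x = 14  [C = 2·N−B = 2·(7, 21/2)−(0, 20)]
4. C_y = 1  [C = 2·N−B = 2·(7, 21/2)−(0, 20)]
   so C = (14, 1)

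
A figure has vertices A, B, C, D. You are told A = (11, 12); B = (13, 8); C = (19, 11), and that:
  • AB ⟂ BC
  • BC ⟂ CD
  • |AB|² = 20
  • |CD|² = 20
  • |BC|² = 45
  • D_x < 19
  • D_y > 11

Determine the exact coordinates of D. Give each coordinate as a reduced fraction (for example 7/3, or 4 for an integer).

D = (17, 15)

1. D_x = 17  [[BC ⟂ CD ⇒ 6x+3y-147=0] ∩ [|D−(19, 11)|²=20]]
2. D_y = 15  [[BC ⟂ CD ⇒ 6x+3y-147=0] ∩ [|D−(19, 11)|²=20]]
   so D = (17, 15)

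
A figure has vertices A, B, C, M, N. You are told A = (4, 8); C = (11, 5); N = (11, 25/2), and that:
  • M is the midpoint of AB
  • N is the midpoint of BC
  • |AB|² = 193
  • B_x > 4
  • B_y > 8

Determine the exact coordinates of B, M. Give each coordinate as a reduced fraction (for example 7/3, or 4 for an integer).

B = (11, 20)
M = (15/2, 14)

1. B_x = 11  [B = 2·N−C = 2·(11, 25/2)−(11, 5)]
2. B_y = 20  [B = 2·N−C = 2·(11, 25/2)−(11, 5)]
   so B = (11, 20)
3. M_x = 15/2  [2·M = A+B = (4, 8)+(11, 20)]
4. M_y = 14  [2·M = A+B = (4, 8)+(11, 20)]
   so M = (15/2, 14)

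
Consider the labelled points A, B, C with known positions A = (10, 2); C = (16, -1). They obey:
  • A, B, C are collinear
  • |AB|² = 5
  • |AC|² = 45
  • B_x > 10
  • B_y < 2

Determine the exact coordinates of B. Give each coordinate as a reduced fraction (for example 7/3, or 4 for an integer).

B = (12, 1)

1. B_x = 12  [[A, B, C are collinear ⇒ -3x-6y+42=0] ∩ [|B−(10, 2)|²=5]]
2. B_y = 1  [[A, B, C are collinear ⇒ -3x-6y+42=0] ∩ [|B−(10, 2)|²=5]]
   so B = (12, 1)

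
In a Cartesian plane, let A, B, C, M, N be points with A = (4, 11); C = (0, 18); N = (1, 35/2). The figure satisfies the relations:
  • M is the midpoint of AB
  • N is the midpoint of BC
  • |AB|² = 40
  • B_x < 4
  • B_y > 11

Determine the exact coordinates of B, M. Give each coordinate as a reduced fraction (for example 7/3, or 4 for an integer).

B = (2, 17)
M = (3, 14)

1. B_x = 2  [B = 2·N−C = 2·(1, 35/2)−(0, 18)]
2. B_y = 17  [B = 2·N−C = 2·(1, 35/2)−(0, 18)]
   so B = (2, 17)
3. M_x = 3  [2·M = A+B = (4, 11)+(2, 17)]
4. M_y = 14  [2·M = A+B = (4, 11)+(2, 17)]
   so M = (3, 14)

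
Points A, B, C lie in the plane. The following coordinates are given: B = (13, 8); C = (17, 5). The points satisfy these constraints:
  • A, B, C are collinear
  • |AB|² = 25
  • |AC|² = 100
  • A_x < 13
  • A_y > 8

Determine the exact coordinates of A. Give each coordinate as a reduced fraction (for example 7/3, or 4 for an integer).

A = (9, 11)

1. A_x = 9  [[A, B, C are collinear ⇒ 3x+4y-71=0] ∩ [|A−(13, 8)|²=25]]
2. A_y = 11  [[A, B, C are collinear ⇒ 3x+4y-71=0] ∩ [|A−(13, 8)|²=25]]
   so A = (9, 11)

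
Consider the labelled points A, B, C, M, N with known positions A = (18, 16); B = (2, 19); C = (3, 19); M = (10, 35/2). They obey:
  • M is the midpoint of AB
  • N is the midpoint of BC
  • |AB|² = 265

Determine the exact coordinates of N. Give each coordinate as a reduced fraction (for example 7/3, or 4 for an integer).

N = (5/2, 19)

1. N_x = 5/2  [2·N = B+C = (2, 19)+(3, 19)]
2. N_y = 19  [2·N = B+C = (2, 19)+(3, 19)]
   so N = (5/2, 19)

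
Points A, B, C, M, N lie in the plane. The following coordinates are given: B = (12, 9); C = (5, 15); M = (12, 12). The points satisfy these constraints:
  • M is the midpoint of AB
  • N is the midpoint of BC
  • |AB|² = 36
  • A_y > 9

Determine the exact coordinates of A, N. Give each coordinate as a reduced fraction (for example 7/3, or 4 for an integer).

A = (12, 15)
N = (17/2, 12)

1. A_x = 12  [A = 2·M−B = 2·(12, 12)−(12, 9)]
2. A_y = 15  [A = 2·M−B = 2·(12, 12)−(12, 9)]
   so A = (12, 15)
3. N_x = 17/2  [2·N = B+C = (12, 9)+(5, 15)]
4. N_y = 12  [2·N = B+C = (12, 9)+(5, 15)]
   so N = (17/2, 12)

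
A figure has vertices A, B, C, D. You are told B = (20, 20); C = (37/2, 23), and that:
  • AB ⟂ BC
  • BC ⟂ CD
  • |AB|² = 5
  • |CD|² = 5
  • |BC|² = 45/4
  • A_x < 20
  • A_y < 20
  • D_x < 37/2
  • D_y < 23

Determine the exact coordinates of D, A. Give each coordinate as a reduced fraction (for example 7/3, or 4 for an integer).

1. D_x = 33/2  [[BC ⟂ CD ⇒ -3/2x+3y-165/4=0] ∩ [|D−(37/2, 23)|²=5]]
2. D_y = 22  [[BC ⟂ CD ⇒ -3/2x+3y-165/4=0] ∩ [|D−(37/2, 23)|²=5]]
   so D = (33/2, 22)
3. A_x = 18  [[AB ⟂ BC ⇒ 3/2x-3y+30=0] ∩ [|A−(20, 20)|²=5]]
4. A_y = 19  [[AB ⟂ BC ⇒ 3/2x-3y+30=0] ∩ [|A−(20, 20)|²=5]]
   so A = (18, 19)

D = (33/2, 22)
A = (18, 19)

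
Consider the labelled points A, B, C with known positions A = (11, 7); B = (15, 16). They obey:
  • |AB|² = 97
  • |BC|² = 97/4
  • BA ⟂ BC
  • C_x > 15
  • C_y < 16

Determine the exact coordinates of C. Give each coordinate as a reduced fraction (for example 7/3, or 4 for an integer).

1. C_x = 39/2  [[BA ⟂ BC ⇒ -4x-9y+204=0] ∩ [|C−(15, 16)|²=97/4]]
2. C_y = 14  [[BA ⟂ BC ⇒ -4x-9y+204=0] ∩ [|C−(15, 16)|²=97/4]]
   so C = (39/2, 14)

C = (39/2, 14)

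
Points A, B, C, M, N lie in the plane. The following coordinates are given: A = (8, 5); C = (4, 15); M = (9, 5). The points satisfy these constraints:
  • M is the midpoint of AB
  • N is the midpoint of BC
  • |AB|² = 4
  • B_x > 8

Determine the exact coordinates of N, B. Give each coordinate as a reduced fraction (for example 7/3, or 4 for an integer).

N = (7, 10)
B = (10, 5)

1. B_x = 10  [B = 2·M−A = 2·(9, 5)−(8, 5)]
2. B_y = 5  [B = 2·M−A = 2·(9, 5)−(8, 5)]
   so B = (10, 5)
3. N_x = 7  [2·N = B+C = (10, 5)+(4, 15)]
4. N_y = 10  [2·N = B+C = (10, 5)+(4, 15)]
   so N = (7, 10)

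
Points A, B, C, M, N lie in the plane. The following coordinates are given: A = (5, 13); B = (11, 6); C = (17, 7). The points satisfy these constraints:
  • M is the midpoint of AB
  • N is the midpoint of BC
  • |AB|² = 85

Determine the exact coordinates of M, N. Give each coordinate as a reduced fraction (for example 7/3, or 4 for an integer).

1. M_x = 8  [2·M = A+B = (5, 13)+(11, 6)]
2. M_y = 19/2  [2·M = A+B = (5, 13)+(11, 6)]
   so M = (8, 19/2)
3. N_x = 14  [2·N = B+C = (11, 6)+(17, 7)]
4. N_y = 13/2  [2·N = B+C = (11, 6)+(17, 7)]
   so N = (14, 13/2)

M = (8, 19/2)
N = (14, 13/2)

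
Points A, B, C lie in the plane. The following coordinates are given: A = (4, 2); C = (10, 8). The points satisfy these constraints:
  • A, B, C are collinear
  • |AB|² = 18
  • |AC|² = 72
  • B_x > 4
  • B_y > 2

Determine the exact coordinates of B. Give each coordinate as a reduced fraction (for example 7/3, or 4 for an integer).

B = (7, 5)

1. B_x = 7  [[A, B, C are collinear ⇒ 6x-6y-12=0] ∩ [|B−(4, 2)|²=18]]
2. B_y = 5  [[A, B, C are collinear ⇒ 6x-6y-12=0] ∩ [|B−(4, 2)|²=18]]
   so B = (7, 5)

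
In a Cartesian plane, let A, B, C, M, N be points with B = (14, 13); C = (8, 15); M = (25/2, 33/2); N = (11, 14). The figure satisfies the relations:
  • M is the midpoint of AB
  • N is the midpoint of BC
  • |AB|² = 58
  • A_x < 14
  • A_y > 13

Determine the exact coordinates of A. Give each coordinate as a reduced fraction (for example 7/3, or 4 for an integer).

1. A_x = 11  [A = 2·M−B = 2·(25/2, 33/2)−(14, 13)]
2. A_y = 20  [A = 2·M−B = 2·(25/2, 33/2)−(14, 13)]
   so A = (11, 20)

A = (11, 20)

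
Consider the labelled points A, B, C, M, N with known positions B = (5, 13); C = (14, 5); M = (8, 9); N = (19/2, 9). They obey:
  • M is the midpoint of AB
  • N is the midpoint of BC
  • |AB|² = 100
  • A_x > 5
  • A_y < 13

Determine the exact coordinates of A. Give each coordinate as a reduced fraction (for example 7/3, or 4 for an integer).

1. A_x = 11  [A = 2·M−B = 2·(8, 9)−(5, 13)]
2. A_y = 5  [A = 2·M−B = 2·(8, 9)−(5, 13)]
   so A = (11, 5)

A = (11, 5)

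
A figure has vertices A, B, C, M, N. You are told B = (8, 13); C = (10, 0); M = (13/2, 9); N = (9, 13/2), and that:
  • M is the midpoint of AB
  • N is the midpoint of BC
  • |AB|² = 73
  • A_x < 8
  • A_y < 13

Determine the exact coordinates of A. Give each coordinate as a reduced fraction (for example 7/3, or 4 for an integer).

1. A_x = 5  [A = 2·M−B = 2·(13/2, 9)−(8, 13)]
2. A_y = 5  [A = 2·M−B = 2·(13/2, 9)−(8, 13)]
   so A = (5, 5)

A = (5, 5)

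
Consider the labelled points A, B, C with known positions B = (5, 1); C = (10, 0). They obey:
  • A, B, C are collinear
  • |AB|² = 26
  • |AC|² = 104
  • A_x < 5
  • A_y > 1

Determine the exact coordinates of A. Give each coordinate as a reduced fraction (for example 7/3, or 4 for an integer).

A = (0, 2)

1. A_x = 0  [[A, B, C are collinear ⇒ 1x+5y-10=0] ∩ [|A−(5, 1)|²=26]]
2. A_y = 2  [[A, B, C are collinear ⇒ 1x+5y-10=0] ∩ [|A−(5, 1)|²=26]]
   so A = (0, 2)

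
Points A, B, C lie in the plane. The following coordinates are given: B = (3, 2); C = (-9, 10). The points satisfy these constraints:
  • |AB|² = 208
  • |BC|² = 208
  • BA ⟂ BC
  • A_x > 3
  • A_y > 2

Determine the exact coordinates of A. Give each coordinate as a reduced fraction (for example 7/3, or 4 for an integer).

A = (11, 14)

1. A_x = 11  [[BA ⟂ BC ⇒ -12x+8y+20=0] ∩ [|A−(3, 2)|²=208]]
2. A_y = 14  [[BA ⟂ BC ⇒ -12x+8y+20=0] ∩ [|A−(3, 2)|²=208]]
   so A = (11, 14)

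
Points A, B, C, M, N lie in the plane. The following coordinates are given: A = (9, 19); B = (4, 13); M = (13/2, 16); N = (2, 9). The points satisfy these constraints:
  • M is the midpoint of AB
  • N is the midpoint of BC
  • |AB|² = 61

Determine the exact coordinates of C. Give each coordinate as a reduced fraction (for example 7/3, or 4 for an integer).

1. C_x = 0  [C = 2·N−B = 2·(2, 9)−(4, 13)]
2. C_y = 5  [C = 2·N−B = 2·(2, 9)−(4, 13)]
   so C = (0, 5)

C = (0, 5)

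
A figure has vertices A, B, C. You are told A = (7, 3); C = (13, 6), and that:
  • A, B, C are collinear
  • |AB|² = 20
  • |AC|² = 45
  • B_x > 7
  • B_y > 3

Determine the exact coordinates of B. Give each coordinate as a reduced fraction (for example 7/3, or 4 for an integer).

B = (11, 5)

1. B_x = 11  [[A, B, C are collinear ⇒ 3x-6y-3=0] ∩ [|B−(7, 3)|²=20]]
2. B_y = 5  [[A, B, C are collinear ⇒ 3x-6y-3=0] ∩ [|B−(7, 3)|²=20]]
   so B = (11, 5)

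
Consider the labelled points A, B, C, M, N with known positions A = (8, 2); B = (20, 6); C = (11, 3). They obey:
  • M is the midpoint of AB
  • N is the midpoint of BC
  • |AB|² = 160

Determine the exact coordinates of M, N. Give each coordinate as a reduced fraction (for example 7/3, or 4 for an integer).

M = (14, 4)
N = (31/2, 9/2)

1. M_x = 14  [2·M = A+B = (8, 2)+(20, 6)]
2. M_y = 4  [2·M = A+B = (8, 2)+(20, 6)]
   so M = (14, 4)
3. N_x = 31/2  [2·N = B+C = (20, 6)+(11, 3)]
4. N_y = 9/2  [2·N = B+C = (20, 6)+(11, 3)]
   so N = (31/2, 9/2)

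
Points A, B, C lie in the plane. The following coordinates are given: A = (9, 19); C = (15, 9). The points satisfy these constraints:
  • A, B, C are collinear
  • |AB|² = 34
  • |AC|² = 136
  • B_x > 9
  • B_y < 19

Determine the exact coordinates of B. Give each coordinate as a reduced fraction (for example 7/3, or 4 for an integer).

1. B_x = 12  [[A, B, C are collinear ⇒ -10x-6y+204=0] ∩ [|B−(9, 19)|²=34]]
2. B_y = 14  [[A, B, C are collinear ⇒ -10x-6y+204=0] ∩ [|B−(9, 19)|²=34]]
   so B = (12, 14)

B = (12, 14)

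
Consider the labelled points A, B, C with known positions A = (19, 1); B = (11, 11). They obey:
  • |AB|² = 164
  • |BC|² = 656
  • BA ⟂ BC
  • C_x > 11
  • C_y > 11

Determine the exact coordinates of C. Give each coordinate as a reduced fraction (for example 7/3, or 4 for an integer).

C = (31, 27)

1. C_x = 31  [[BA ⟂ BC ⇒ 8x-10y+22=0] ∩ [|C−(11, 11)|²=656]]
2. C_y = 27  [[BA ⟂ BC ⇒ 8x-10y+22=0] ∩ [|C−(11, 11)|²=656]]
   so C = (31, 27)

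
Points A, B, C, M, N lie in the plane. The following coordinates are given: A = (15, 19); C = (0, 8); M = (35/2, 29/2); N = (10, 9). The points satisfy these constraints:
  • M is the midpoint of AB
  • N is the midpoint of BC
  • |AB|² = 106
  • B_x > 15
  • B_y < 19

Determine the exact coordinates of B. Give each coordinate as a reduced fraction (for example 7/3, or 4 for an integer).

1. B_x = 20  [B = 2·M−A = 2·(35/2, 29/2)−(15, 19)]
2. B_y = 10  [B = 2·M−A = 2·(35/2, 29/2)−(15, 19)]
   so B = (20, 10)

B = (20, 10)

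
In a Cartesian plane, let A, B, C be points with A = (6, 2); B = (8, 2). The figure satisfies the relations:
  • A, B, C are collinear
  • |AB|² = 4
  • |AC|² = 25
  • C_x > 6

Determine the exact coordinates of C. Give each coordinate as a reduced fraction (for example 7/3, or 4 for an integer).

C = (11, 2)

1. C_x = 11  [[A, B, C are collinear ⇒ 2y-4=0] ∩ [|C−(6, 2)|²=25]]
2. C_y = 2  [[A, B, C are collinear ⇒ 2y-4=0] ∩ [|C−(6, 2)|²=25]]
   so C = (11, 2)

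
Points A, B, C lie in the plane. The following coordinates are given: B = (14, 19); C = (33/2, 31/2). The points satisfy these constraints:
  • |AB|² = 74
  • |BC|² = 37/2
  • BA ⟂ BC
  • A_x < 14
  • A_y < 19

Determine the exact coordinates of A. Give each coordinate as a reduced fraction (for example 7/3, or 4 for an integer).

1. A_x = 7  [[BA ⟂ BC ⇒ 5/2x-7/2y+63/2=0] ∩ [|A−(14, 19)|²=74]]
2. A_y = 14  [[BA ⟂ BC ⇒ 5/2x-7/2y+63/2=0] ∩ [|A−(14, 19)|²=74]]
   so A = (7, 14)

A = (7, 14)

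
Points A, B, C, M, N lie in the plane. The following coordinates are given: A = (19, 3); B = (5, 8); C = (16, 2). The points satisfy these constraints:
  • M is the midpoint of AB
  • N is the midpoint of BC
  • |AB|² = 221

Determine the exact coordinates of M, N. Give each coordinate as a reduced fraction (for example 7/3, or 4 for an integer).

M = (12, 11/2)
N = (21/2, 5)

1. M_x = 12  [2·M = A+B = (19, 3)+(5, 8)]
2. M_y = 11/2  [2·M = A+B = (19, 3)+(5, 8)]
   so M = (12, 11/2)
3. N_x = 21/2  [2·N = B+C = (5, 8)+(16, 2)]
4. N_y = 5  [2·N = B+C = (5, 8)+(16, 2)]
   so N = (21/2, 5)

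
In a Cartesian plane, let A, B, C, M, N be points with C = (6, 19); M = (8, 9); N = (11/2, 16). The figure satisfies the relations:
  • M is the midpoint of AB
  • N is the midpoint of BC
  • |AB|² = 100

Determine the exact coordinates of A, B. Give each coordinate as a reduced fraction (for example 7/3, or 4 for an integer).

1. B_x = 5  [B = 2·N−C = 2·(11/2, 16)−(6, 19)]
2. B_y = 13  [B = 2·N−C = 2·(11/2, 16)−(6, 19)]
   so B = (5, 13)
3. A_x = 11  [A = 2·M−B = 2·(8, 9)−(5, 13)]
4. A_y = 5  [A = 2·M−B = 2·(8, 9)−(5, 13)]
   so A = (11, 5)

A = (11, 5)
B = (5, 13)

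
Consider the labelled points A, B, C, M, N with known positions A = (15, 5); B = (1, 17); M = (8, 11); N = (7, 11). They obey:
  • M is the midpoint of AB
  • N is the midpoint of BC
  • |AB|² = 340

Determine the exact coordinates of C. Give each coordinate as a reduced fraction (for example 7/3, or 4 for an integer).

C = (13, 5)

1. C_x = 13  [C = 2·N−B = 2·(7, 11)−(1, 17)]
2. C_y = 5  [C = 2·N−B = 2·(7, 11)−(1, 17)]
   so C = (13, 5)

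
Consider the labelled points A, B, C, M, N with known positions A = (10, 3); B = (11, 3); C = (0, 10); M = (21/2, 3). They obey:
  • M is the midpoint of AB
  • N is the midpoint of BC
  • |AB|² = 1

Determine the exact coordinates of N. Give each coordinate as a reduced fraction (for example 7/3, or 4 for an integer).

1. N_x = 11/2  [2·N = B+C = (11, 3)+(0, 10)]
2. N_y = 13/2  [2·N = B+C = (11, 3)+(0, 10)]
   so N = (11/2, 13/2)

N = (11/2, 13/2)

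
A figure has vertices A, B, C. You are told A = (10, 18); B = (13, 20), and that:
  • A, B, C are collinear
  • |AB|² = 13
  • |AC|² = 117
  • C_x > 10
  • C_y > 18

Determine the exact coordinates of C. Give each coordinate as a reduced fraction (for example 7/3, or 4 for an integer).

C = (19, 24)

1. C_x = 19  [[A, B, C are collinear ⇒ -2x+3y-34=0] ∩ [|C−(10, 18)|²=117]]
2. C_y = 24  [[A, B, C are collinear ⇒ -2x+3y-34=0] ∩ [|C−(10, 18)|²=117]]
   so C = (19, 24)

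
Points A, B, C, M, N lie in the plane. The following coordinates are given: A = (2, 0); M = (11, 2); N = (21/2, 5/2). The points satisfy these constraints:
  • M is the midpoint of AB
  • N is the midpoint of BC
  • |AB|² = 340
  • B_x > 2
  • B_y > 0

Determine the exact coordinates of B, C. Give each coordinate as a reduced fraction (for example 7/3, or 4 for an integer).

1. B_x = 20  [B = 2·M−A = 2·(11, 2)−(2, 0)]
2. B_y = 4  [B = 2·M−A = 2·(11, 2)−(2, 0)]
   so B = (20, 4)
3. C_x = 1  [C = 2·N−B = 2·(21/2, 5/2)−(20, 4)]
4. C_y = 1  [C = 2·N−B = 2·(21/2, 5/2)−(20, 4)]
   so C = (1, 1)

B = (20, 4)
C = (1, 1)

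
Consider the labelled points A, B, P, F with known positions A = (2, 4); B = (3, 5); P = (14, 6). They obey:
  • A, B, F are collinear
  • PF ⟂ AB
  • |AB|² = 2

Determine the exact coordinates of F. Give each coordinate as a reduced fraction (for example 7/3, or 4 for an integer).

1. F_x = 9  [[A, B, F are collinear ⇒ -1x+1y-2=0] ∩ [PF ⟂ AB ⇒ 1x+1y-20=0]]
2. F_y = 11  [[A, B, F are collinear ⇒ -1x+1y-2=0] ∩ [PF ⟂ AB ⇒ 1x+1y-20=0]]
   so F = (9, 11)

F = (9, 11)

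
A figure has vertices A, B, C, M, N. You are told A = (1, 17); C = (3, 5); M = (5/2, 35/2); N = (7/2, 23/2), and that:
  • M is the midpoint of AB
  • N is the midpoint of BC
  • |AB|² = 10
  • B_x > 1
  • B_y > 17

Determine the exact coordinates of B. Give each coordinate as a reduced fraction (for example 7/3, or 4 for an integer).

1. B_x = 4  [B = 2·M−A = 2·(5/2, 35/2)−(1, 17)]
2. B_y = 18  [B = 2·M−A = 2·(5/2, 35/2)−(1, 17)]
   so B = (4, 18)

B = (4, 18)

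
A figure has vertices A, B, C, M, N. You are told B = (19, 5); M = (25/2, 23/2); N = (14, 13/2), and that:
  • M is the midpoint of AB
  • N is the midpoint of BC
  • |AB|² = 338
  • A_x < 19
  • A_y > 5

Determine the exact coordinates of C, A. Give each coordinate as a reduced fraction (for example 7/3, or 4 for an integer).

C = (9, 8)
A = (6, 18)

1. A_x = 6  [A = 2·M−B = 2·(25/2, 23/2)−(19, 5)]
2. A_y = 18  [A = 2·M−B = 2·(25/2, 23/2)−(19, 5)]
   so A = (6, 18)
3. C_x = 9  [C = 2·N−B = 2·(14, 13/2)−(19, 5)]
4. C_y = 8  [C = 2·N−B = 2·(14, 13/2)−(19, 5)]
   so C = (9, 8)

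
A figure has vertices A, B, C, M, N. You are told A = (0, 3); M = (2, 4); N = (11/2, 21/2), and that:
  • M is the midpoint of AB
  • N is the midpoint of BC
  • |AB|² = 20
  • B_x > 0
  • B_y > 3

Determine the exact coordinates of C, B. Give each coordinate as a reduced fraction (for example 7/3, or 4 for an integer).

1. B_x = 4  [B = 2·M−A = 2·(2, 4)−(0, 3)]
2. B_y = 5  [B = 2·M−A = 2·(2, 4)−(0, 3)]
   so B = (4, 5)
3. C_x = 7  [C = 2·N−B = 2·(11/2, 21/2)−(4, 5)]
4. C_y = 16  [C = 2·N−B = 2·(11/2, 21/2)−(4, 5)]
   so C = (7, 16)

C = (7, 16)
B = (4, 5)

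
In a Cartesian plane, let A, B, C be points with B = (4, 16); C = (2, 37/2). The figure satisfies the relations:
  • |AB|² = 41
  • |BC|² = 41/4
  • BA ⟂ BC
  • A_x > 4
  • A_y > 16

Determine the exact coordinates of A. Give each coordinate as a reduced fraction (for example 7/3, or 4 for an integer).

A = (9, 20)

1. A_x = 9  [[BA ⟂ BC ⇒ -2x+5/2y-32=0] ∩ [|A−(4, 16)|²=41]]
2. A_y = 20  [[BA ⟂ BC ⇒ -2x+5/2y-32=0] ∩ [|A−(4, 16)|²=41]]
   so A = (9, 20)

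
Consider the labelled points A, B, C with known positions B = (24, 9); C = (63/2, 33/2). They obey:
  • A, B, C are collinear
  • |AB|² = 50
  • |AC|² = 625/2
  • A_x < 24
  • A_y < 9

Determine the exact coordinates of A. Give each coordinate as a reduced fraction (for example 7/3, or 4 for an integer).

1. A_x = 19  [[A, B, C are collinear ⇒ -15/2x+15/2y+225/2=0] ∩ [|A−(24, 9)|²=50]]
2. A_y = 4  [[A, B, C are collinear ⇒ -15/2x+15/2y+225/2=0] ∩ [|A−(24, 9)|²=50]]
   so A = (19, 4)

A = (19, 4)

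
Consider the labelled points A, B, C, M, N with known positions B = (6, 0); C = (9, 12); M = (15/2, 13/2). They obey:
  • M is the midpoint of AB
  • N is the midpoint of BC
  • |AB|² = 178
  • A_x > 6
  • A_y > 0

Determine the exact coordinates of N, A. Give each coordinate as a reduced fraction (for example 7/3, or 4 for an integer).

1. A_x = 9  [A = 2·M−B = 2·(15/2, 13/2)−(6, 0)]
2. A_y = 13  [A = 2·M−B = 2·(15/2, 13/2)−(6, 0)]
   so A = (9, 13)
3. N_x = 15/2  [2·N = B+C = (6, 0)+(9, 12)]
4. N_y = 6  [2·N = B+C = (6, 0)+(9, 12)]
   so N = (15/2, 6)

N = (15/2, 6)
A = (9, 13)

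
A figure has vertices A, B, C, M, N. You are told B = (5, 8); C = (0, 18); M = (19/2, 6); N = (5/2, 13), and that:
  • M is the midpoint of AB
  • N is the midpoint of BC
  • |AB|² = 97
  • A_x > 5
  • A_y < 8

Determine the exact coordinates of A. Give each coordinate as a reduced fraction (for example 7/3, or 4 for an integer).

A = (14, 4)

1. A_x = 14  [A = 2·M−B = 2·(19/2, 6)−(5, 8)]
2. A_y = 4  [A = 2·M−B = 2·(19/2, 6)−(5, 8)]
   so A = (14, 4)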